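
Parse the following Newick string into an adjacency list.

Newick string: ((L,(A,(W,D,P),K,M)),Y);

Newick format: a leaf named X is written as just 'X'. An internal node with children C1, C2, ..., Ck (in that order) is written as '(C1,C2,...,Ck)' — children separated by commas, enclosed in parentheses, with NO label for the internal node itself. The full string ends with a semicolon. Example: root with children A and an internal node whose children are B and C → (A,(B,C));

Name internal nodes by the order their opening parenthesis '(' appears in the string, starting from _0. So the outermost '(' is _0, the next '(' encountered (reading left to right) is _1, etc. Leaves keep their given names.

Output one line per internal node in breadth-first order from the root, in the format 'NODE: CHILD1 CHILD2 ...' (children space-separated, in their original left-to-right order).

Input: ((L,(A,(W,D,P),K,M)),Y);
Scanning left-to-right, naming '(' by encounter order:
  pos 0: '(' -> open internal node _0 (depth 1)
  pos 1: '(' -> open internal node _1 (depth 2)
  pos 4: '(' -> open internal node _2 (depth 3)
  pos 7: '(' -> open internal node _3 (depth 4)
  pos 13: ')' -> close internal node _3 (now at depth 3)
  pos 18: ')' -> close internal node _2 (now at depth 2)
  pos 19: ')' -> close internal node _1 (now at depth 1)
  pos 22: ')' -> close internal node _0 (now at depth 0)
Total internal nodes: 4
BFS adjacency from root:
  _0: _1 Y
  _1: L _2
  _2: A _3 K M
  _3: W D P

Answer: _0: _1 Y
_1: L _2
_2: A _3 K M
_3: W D P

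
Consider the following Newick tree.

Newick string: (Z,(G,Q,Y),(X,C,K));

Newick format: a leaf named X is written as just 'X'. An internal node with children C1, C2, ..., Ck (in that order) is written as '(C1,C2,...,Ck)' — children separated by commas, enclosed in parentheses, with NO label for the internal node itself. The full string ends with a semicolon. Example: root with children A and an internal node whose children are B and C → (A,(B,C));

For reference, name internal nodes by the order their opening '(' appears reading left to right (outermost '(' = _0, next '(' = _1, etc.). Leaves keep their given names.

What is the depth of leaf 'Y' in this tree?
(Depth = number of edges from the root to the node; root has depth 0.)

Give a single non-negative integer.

Answer: 2

Derivation:
Newick: (Z,(G,Q,Y),(X,C,K));
Naming internals by '(' encounter order: outermost '(' = _0, next = _1, ...
Query node: Y
Path from root: _0 -> _1 -> Y
Depth of Y: 2 (number of edges from root)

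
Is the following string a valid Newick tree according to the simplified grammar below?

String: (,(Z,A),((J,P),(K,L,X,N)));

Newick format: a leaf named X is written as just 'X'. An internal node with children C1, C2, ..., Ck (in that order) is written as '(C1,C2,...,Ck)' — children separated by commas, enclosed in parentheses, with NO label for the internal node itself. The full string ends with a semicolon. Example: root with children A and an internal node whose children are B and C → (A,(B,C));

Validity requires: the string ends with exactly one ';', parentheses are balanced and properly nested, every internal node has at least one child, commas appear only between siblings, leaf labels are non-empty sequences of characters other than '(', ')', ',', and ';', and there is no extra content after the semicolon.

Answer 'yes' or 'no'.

Answer: no

Derivation:
Input: (,(Z,A),((J,P),(K,L,X,N)));
Paren balance: 5 '(' vs 5 ')' OK
Ends with single ';': True
Full parse: FAILS (empty leaf label at pos 1)
Valid: False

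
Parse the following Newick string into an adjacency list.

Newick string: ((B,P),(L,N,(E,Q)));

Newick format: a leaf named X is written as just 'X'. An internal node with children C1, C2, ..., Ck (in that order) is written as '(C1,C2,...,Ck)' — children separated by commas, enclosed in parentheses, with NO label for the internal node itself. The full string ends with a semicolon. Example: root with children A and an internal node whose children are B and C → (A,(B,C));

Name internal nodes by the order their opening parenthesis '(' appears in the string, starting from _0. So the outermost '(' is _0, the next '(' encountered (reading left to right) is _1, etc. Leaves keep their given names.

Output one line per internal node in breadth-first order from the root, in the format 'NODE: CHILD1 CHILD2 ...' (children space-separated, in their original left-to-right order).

Input: ((B,P),(L,N,(E,Q)));
Scanning left-to-right, naming '(' by encounter order:
  pos 0: '(' -> open internal node _0 (depth 1)
  pos 1: '(' -> open internal node _1 (depth 2)
  pos 5: ')' -> close internal node _1 (now at depth 1)
  pos 7: '(' -> open internal node _2 (depth 2)
  pos 12: '(' -> open internal node _3 (depth 3)
  pos 16: ')' -> close internal node _3 (now at depth 2)
  pos 17: ')' -> close internal node _2 (now at depth 1)
  pos 18: ')' -> close internal node _0 (now at depth 0)
Total internal nodes: 4
BFS adjacency from root:
  _0: _1 _2
  _1: B P
  _2: L N _3
  _3: E Q

Answer: _0: _1 _2
_1: B P
_2: L N _3
_3: E Q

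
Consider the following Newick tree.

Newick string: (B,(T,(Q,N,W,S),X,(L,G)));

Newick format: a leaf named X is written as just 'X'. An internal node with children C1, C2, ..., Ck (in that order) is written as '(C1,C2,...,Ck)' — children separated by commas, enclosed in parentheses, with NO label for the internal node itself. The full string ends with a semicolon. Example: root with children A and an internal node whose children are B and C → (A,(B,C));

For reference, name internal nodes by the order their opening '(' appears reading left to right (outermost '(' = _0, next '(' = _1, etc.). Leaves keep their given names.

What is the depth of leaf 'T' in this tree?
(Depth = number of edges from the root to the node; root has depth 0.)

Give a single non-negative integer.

Newick: (B,(T,(Q,N,W,S),X,(L,G)));
Naming internals by '(' encounter order: outermost '(' = _0, next = _1, ...
Query node: T
Path from root: _0 -> _1 -> T
Depth of T: 2 (number of edges from root)

Answer: 2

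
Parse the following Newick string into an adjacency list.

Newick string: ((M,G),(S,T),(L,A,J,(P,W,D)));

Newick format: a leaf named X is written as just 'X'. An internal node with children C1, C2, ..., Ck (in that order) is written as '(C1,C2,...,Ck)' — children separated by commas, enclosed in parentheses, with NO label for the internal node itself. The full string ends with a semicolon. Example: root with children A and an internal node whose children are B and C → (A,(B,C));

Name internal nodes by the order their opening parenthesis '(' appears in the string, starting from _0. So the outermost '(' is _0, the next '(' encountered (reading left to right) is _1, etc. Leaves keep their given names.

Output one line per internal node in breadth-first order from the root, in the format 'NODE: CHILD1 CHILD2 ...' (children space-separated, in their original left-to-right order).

Input: ((M,G),(S,T),(L,A,J,(P,W,D)));
Scanning left-to-right, naming '(' by encounter order:
  pos 0: '(' -> open internal node _0 (depth 1)
  pos 1: '(' -> open internal node _1 (depth 2)
  pos 5: ')' -> close internal node _1 (now at depth 1)
  pos 7: '(' -> open internal node _2 (depth 2)
  pos 11: ')' -> close internal node _2 (now at depth 1)
  pos 13: '(' -> open internal node _3 (depth 2)
  pos 20: '(' -> open internal node _4 (depth 3)
  pos 26: ')' -> close internal node _4 (now at depth 2)
  pos 27: ')' -> close internal node _3 (now at depth 1)
  pos 28: ')' -> close internal node _0 (now at depth 0)
Total internal nodes: 5
BFS adjacency from root:
  _0: _1 _2 _3
  _1: M G
  _2: S T
  _3: L A J _4
  _4: P W D

Answer: _0: _1 _2 _3
_1: M G
_2: S T
_3: L A J _4
_4: P W D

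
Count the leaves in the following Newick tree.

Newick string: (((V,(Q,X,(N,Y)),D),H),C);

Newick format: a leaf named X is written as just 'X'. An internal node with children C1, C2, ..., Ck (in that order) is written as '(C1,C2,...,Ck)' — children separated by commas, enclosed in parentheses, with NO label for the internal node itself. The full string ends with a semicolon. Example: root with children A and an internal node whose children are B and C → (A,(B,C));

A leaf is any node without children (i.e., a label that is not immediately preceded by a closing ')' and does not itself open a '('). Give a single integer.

Newick: (((V,(Q,X,(N,Y)),D),H),C);
Scan left-to-right; a leaf is any maximal label run not followed by '(':
  pos 3: leaf 'V' → count = 1
  pos 6: leaf 'Q' → count = 2
  pos 8: leaf 'X' → count = 3
  pos 11: leaf 'N' → count = 4
  pos 13: leaf 'Y' → count = 5
  pos 17: leaf 'D' → count = 6
  pos 20: leaf 'H' → count = 7
  pos 23: leaf 'C' → count = 8
Total leaves: 8

Answer: 8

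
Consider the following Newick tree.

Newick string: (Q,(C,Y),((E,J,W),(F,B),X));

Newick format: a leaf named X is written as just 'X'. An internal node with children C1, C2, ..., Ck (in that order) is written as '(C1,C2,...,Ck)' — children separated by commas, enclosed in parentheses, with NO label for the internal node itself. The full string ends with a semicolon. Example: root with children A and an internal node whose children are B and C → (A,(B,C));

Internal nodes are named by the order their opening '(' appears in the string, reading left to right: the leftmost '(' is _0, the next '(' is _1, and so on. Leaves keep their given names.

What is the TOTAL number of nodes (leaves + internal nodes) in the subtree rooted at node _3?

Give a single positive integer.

Newick: (Q,(C,Y),((E,J,W),(F,B),X));
Locate _3: it is the '(' at position 10 (the 4th '(' reading left to right).
Query: subtree rooted at _3
_3: subtree_size = 1 + 3
  E: subtree_size = 1 + 0
  J: subtree_size = 1 + 0
  W: subtree_size = 1 + 0
Total subtree size of _3: 4

Answer: 4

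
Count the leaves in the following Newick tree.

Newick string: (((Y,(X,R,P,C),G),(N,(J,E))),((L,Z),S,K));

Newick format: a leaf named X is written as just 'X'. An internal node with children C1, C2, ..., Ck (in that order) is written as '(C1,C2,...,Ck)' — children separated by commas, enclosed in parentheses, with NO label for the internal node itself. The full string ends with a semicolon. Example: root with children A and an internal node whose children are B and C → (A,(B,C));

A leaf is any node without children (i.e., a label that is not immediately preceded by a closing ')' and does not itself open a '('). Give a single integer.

Answer: 13

Derivation:
Newick: (((Y,(X,R,P,C),G),(N,(J,E))),((L,Z),S,K));
Scan left-to-right; a leaf is any maximal label run not followed by '(':
  pos 3: leaf 'Y' → count = 1
  pos 6: leaf 'X' → count = 2
  pos 8: leaf 'R' → count = 3
  pos 10: leaf 'P' → count = 4
  pos 12: leaf 'C' → count = 5
  pos 15: leaf 'G' → count = 6
  pos 19: leaf 'N' → count = 7
  pos 22: leaf 'J' → count = 8
  pos 24: leaf 'E' → count = 9
  pos 31: leaf 'L' → count = 10
  pos 33: leaf 'Z' → count = 11
  pos 36: leaf 'S' → count = 12
  pos 38: leaf 'K' → count = 13
Total leaves: 13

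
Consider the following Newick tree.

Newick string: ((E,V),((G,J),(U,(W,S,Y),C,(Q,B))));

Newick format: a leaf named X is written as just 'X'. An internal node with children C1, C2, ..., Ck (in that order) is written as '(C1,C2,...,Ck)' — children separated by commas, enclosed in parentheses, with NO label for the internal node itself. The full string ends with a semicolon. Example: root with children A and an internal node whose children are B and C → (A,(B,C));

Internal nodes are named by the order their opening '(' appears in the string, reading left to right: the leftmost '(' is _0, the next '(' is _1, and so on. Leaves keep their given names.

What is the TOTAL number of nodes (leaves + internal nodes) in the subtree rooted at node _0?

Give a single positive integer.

Answer: 18

Derivation:
Newick: ((E,V),((G,J),(U,(W,S,Y),C,(Q,B))));
Locate _0: it is the '(' at position 0 (the 1st '(' reading left to right).
Query: subtree rooted at _0
_0: subtree_size = 1 + 17
  _1: subtree_size = 1 + 2
    E: subtree_size = 1 + 0
    V: subtree_size = 1 + 0
  _2: subtree_size = 1 + 13
    _3: subtree_size = 1 + 2
      G: subtree_size = 1 + 0
      J: subtree_size = 1 + 0
    _4: subtree_size = 1 + 9
      U: subtree_size = 1 + 0
      _5: subtree_size = 1 + 3
        W: subtree_size = 1 + 0
        S: subtree_size = 1 + 0
        Y: subtree_size = 1 + 0
      C: subtree_size = 1 + 0
      _6: subtree_size = 1 + 2
        Q: subtree_size = 1 + 0
        B: subtree_size = 1 + 0
Total subtree size of _0: 18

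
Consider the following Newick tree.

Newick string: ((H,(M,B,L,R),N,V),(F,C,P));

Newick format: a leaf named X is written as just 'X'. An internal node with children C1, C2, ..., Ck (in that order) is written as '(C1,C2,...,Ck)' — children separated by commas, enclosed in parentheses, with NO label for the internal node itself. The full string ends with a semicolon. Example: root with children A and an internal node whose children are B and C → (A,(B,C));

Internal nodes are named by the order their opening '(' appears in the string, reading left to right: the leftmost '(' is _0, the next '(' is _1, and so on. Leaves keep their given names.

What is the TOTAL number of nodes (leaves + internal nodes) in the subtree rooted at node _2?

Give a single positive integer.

Newick: ((H,(M,B,L,R),N,V),(F,C,P));
Locate _2: it is the '(' at position 4 (the 3rd '(' reading left to right).
Query: subtree rooted at _2
_2: subtree_size = 1 + 4
  M: subtree_size = 1 + 0
  B: subtree_size = 1 + 0
  L: subtree_size = 1 + 0
  R: subtree_size = 1 + 0
Total subtree size of _2: 5

Answer: 5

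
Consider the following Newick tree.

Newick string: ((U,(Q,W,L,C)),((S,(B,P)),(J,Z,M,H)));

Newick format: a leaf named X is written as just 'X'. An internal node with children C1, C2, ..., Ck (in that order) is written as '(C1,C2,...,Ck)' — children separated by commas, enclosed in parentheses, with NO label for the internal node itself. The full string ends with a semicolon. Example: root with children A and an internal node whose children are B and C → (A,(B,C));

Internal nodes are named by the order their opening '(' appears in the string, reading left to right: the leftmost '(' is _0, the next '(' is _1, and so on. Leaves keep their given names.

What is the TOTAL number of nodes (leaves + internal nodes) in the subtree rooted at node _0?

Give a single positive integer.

Newick: ((U,(Q,W,L,C)),((S,(B,P)),(J,Z,M,H)));
Locate _0: it is the '(' at position 0 (the 1st '(' reading left to right).
Query: subtree rooted at _0
_0: subtree_size = 1 + 18
  _1: subtree_size = 1 + 6
    U: subtree_size = 1 + 0
    _2: subtree_size = 1 + 4
      Q: subtree_size = 1 + 0
      W: subtree_size = 1 + 0
      L: subtree_size = 1 + 0
      C: subtree_size = 1 + 0
  _3: subtree_size = 1 + 10
    _4: subtree_size = 1 + 4
      S: subtree_size = 1 + 0
      _5: subtree_size = 1 + 2
        B: subtree_size = 1 + 0
        P: subtree_size = 1 + 0
    _6: subtree_size = 1 + 4
      J: subtree_size = 1 + 0
      Z: subtree_size = 1 + 0
      M: subtree_size = 1 + 0
      H: subtree_size = 1 + 0
Total subtree size of _0: 19

Answer: 19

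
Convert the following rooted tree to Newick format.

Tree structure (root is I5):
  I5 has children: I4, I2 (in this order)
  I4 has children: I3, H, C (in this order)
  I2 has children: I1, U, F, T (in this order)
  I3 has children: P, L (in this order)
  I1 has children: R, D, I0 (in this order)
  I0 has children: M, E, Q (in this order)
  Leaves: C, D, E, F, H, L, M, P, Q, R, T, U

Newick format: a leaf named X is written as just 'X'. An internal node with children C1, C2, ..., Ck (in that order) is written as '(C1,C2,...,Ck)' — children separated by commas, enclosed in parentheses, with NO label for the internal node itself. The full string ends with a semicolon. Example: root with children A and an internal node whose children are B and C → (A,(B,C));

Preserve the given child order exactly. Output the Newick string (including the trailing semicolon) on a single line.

internal I5 with children ['I4', 'I2']
  internal I4 with children ['I3', 'H', 'C']
    internal I3 with children ['P', 'L']
      leaf 'P' → 'P'
      leaf 'L' → 'L'
    → '(P,L)'
    leaf 'H' → 'H'
    leaf 'C' → 'C'
  → '((P,L),H,C)'
  internal I2 with children ['I1', 'U', 'F', 'T']
    internal I1 with children ['R', 'D', 'I0']
      leaf 'R' → 'R'
      leaf 'D' → 'D'
      internal I0 with children ['M', 'E', 'Q']
        leaf 'M' → 'M'
        leaf 'E' → 'E'
        leaf 'Q' → 'Q'
      → '(M,E,Q)'
    → '(R,D,(M,E,Q))'
    leaf 'U' → 'U'
    leaf 'F' → 'F'
    leaf 'T' → 'T'
  → '((R,D,(M,E,Q)),U,F,T)'
→ '(((P,L),H,C),((R,D,(M,E,Q)),U,F,T))'
Final: (((P,L),H,C),((R,D,(M,E,Q)),U,F,T));

Answer: (((P,L),H,C),((R,D,(M,E,Q)),U,F,T));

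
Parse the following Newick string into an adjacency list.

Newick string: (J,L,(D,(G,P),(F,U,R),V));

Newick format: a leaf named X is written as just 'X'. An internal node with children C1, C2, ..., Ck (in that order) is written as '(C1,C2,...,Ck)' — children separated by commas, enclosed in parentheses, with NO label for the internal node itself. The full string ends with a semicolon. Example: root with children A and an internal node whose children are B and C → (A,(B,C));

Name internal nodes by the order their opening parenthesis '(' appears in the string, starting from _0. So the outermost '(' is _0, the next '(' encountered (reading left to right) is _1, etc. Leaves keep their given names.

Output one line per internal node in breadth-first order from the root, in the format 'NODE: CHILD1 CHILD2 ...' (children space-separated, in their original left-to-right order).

Input: (J,L,(D,(G,P),(F,U,R),V));
Scanning left-to-right, naming '(' by encounter order:
  pos 0: '(' -> open internal node _0 (depth 1)
  pos 5: '(' -> open internal node _1 (depth 2)
  pos 8: '(' -> open internal node _2 (depth 3)
  pos 12: ')' -> close internal node _2 (now at depth 2)
  pos 14: '(' -> open internal node _3 (depth 3)
  pos 20: ')' -> close internal node _3 (now at depth 2)
  pos 23: ')' -> close internal node _1 (now at depth 1)
  pos 24: ')' -> close internal node _0 (now at depth 0)
Total internal nodes: 4
BFS adjacency from root:
  _0: J L _1
  _1: D _2 _3 V
  _2: G P
  _3: F U R

Answer: _0: J L _1
_1: D _2 _3 V
_2: G P
_3: F U R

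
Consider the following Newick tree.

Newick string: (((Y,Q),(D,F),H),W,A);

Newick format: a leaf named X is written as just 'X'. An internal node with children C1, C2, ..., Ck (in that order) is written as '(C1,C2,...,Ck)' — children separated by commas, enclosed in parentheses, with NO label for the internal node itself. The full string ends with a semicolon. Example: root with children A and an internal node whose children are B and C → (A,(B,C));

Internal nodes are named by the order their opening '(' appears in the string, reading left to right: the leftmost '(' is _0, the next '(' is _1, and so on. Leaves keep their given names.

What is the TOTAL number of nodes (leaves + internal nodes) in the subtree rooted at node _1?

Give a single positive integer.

Newick: (((Y,Q),(D,F),H),W,A);
Locate _1: it is the '(' at position 1 (the 2nd '(' reading left to right).
Query: subtree rooted at _1
_1: subtree_size = 1 + 7
  _2: subtree_size = 1 + 2
    Y: subtree_size = 1 + 0
    Q: subtree_size = 1 + 0
  _3: subtree_size = 1 + 2
    D: subtree_size = 1 + 0
    F: subtree_size = 1 + 0
  H: subtree_size = 1 + 0
Total subtree size of _1: 8

Answer: 8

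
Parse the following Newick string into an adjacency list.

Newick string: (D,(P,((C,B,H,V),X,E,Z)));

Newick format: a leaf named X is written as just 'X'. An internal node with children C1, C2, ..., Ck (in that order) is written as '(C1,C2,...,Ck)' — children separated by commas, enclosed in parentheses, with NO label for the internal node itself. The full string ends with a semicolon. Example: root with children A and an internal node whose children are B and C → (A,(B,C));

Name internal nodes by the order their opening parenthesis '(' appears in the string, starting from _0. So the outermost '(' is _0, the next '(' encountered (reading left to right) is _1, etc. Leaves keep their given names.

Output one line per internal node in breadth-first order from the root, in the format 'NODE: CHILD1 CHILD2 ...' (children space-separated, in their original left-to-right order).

Input: (D,(P,((C,B,H,V),X,E,Z)));
Scanning left-to-right, naming '(' by encounter order:
  pos 0: '(' -> open internal node _0 (depth 1)
  pos 3: '(' -> open internal node _1 (depth 2)
  pos 6: '(' -> open internal node _2 (depth 3)
  pos 7: '(' -> open internal node _3 (depth 4)
  pos 15: ')' -> close internal node _3 (now at depth 3)
  pos 22: ')' -> close internal node _2 (now at depth 2)
  pos 23: ')' -> close internal node _1 (now at depth 1)
  pos 24: ')' -> close internal node _0 (now at depth 0)
Total internal nodes: 4
BFS adjacency from root:
  _0: D _1
  _1: P _2
  _2: _3 X E Z
  _3: C B H V

Answer: _0: D _1
_1: P _2
_2: _3 X E Z
_3: C B H V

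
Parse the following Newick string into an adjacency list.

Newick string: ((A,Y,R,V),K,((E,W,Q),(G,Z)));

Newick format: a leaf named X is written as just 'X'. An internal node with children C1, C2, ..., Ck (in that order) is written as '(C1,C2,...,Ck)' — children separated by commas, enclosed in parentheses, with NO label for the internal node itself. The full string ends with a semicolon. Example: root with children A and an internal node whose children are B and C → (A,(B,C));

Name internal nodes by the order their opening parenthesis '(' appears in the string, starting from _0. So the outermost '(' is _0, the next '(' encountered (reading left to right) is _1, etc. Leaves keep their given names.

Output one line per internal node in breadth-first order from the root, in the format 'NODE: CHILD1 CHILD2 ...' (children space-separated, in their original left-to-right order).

Input: ((A,Y,R,V),K,((E,W,Q),(G,Z)));
Scanning left-to-right, naming '(' by encounter order:
  pos 0: '(' -> open internal node _0 (depth 1)
  pos 1: '(' -> open internal node _1 (depth 2)
  pos 9: ')' -> close internal node _1 (now at depth 1)
  pos 13: '(' -> open internal node _2 (depth 2)
  pos 14: '(' -> open internal node _3 (depth 3)
  pos 20: ')' -> close internal node _3 (now at depth 2)
  pos 22: '(' -> open internal node _4 (depth 3)
  pos 26: ')' -> close internal node _4 (now at depth 2)
  pos 27: ')' -> close internal node _2 (now at depth 1)
  pos 28: ')' -> close internal node _0 (now at depth 0)
Total internal nodes: 5
BFS adjacency from root:
  _0: _1 K _2
  _1: A Y R V
  _2: _3 _4
  _3: E W Q
  _4: G Z

Answer: _0: _1 K _2
_1: A Y R V
_2: _3 _4
_3: E W Q
_4: G Z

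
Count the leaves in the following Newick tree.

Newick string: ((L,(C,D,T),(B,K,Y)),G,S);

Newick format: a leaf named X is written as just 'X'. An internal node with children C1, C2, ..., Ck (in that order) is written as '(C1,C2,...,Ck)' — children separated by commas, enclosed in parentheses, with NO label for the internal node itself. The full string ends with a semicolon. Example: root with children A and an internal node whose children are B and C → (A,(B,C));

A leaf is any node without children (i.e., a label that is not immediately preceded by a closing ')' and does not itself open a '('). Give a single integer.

Newick: ((L,(C,D,T),(B,K,Y)),G,S);
Scan left-to-right; a leaf is any maximal label run not followed by '(':
  pos 2: leaf 'L' → count = 1
  pos 5: leaf 'C' → count = 2
  pos 7: leaf 'D' → count = 3
  pos 9: leaf 'T' → count = 4
  pos 13: leaf 'B' → count = 5
  pos 15: leaf 'K' → count = 6
  pos 17: leaf 'Y' → count = 7
  pos 21: leaf 'G' → count = 8
  pos 23: leaf 'S' → count = 9
Total leaves: 9

Answer: 9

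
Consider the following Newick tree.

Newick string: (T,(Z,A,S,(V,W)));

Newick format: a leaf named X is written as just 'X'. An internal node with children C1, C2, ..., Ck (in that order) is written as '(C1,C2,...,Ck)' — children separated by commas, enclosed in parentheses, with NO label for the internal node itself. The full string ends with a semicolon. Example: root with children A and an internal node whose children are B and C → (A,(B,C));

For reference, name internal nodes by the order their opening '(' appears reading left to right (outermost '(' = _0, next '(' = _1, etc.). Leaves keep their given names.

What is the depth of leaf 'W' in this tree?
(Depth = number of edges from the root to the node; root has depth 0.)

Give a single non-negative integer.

Answer: 3

Derivation:
Newick: (T,(Z,A,S,(V,W)));
Naming internals by '(' encounter order: outermost '(' = _0, next = _1, ...
Query node: W
Path from root: _0 -> _1 -> _2 -> W
Depth of W: 3 (number of edges from root)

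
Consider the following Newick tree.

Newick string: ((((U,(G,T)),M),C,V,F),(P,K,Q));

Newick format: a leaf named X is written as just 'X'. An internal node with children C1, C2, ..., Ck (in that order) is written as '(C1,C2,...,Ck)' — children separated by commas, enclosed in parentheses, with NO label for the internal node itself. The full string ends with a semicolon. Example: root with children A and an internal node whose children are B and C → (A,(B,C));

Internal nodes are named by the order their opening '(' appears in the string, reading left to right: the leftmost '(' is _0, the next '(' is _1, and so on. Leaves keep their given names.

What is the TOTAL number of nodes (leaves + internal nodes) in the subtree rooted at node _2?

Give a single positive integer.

Newick: ((((U,(G,T)),M),C,V,F),(P,K,Q));
Locate _2: it is the '(' at position 2 (the 3rd '(' reading left to right).
Query: subtree rooted at _2
_2: subtree_size = 1 + 6
  _3: subtree_size = 1 + 4
    U: subtree_size = 1 + 0
    _4: subtree_size = 1 + 2
      G: subtree_size = 1 + 0
      T: subtree_size = 1 + 0
  M: subtree_size = 1 + 0
Total subtree size of _2: 7

Answer: 7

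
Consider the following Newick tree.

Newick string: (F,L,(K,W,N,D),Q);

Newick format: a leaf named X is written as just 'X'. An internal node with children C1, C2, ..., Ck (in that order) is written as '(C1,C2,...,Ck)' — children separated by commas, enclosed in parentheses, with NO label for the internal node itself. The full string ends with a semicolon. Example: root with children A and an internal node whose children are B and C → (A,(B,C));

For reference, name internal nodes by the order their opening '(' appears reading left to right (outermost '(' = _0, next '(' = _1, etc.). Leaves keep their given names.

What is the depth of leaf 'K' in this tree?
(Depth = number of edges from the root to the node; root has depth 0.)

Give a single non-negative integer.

Newick: (F,L,(K,W,N,D),Q);
Naming internals by '(' encounter order: outermost '(' = _0, next = _1, ...
Query node: K
Path from root: _0 -> _1 -> K
Depth of K: 2 (number of edges from root)

Answer: 2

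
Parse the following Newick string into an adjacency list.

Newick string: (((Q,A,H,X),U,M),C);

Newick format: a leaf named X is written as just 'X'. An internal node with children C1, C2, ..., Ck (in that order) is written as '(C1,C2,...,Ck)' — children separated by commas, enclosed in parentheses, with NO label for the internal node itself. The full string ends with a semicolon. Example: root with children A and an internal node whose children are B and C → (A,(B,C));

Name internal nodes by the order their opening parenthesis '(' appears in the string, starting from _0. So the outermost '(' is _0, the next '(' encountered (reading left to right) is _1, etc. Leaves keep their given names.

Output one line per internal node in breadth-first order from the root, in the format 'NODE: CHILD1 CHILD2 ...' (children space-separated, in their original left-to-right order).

Answer: _0: _1 C
_1: _2 U M
_2: Q A H X

Derivation:
Input: (((Q,A,H,X),U,M),C);
Scanning left-to-right, naming '(' by encounter order:
  pos 0: '(' -> open internal node _0 (depth 1)
  pos 1: '(' -> open internal node _1 (depth 2)
  pos 2: '(' -> open internal node _2 (depth 3)
  pos 10: ')' -> close internal node _2 (now at depth 2)
  pos 15: ')' -> close internal node _1 (now at depth 1)
  pos 18: ')' -> close internal node _0 (now at depth 0)
Total internal nodes: 3
BFS adjacency from root:
  _0: _1 C
  _1: _2 U M
  _2: Q A H X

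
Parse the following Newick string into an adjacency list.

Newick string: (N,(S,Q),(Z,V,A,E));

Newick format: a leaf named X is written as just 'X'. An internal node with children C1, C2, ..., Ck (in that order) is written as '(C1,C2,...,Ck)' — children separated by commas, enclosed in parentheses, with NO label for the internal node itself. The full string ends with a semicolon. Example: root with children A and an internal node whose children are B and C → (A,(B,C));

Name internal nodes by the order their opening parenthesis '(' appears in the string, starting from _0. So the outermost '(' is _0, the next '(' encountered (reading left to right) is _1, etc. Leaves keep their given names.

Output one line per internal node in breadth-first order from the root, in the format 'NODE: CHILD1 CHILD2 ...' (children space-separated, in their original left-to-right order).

Answer: _0: N _1 _2
_1: S Q
_2: Z V A E

Derivation:
Input: (N,(S,Q),(Z,V,A,E));
Scanning left-to-right, naming '(' by encounter order:
  pos 0: '(' -> open internal node _0 (depth 1)
  pos 3: '(' -> open internal node _1 (depth 2)
  pos 7: ')' -> close internal node _1 (now at depth 1)
  pos 9: '(' -> open internal node _2 (depth 2)
  pos 17: ')' -> close internal node _2 (now at depth 1)
  pos 18: ')' -> close internal node _0 (now at depth 0)
Total internal nodes: 3
BFS adjacency from root:
  _0: N _1 _2
  _1: S Q
  _2: Z V A E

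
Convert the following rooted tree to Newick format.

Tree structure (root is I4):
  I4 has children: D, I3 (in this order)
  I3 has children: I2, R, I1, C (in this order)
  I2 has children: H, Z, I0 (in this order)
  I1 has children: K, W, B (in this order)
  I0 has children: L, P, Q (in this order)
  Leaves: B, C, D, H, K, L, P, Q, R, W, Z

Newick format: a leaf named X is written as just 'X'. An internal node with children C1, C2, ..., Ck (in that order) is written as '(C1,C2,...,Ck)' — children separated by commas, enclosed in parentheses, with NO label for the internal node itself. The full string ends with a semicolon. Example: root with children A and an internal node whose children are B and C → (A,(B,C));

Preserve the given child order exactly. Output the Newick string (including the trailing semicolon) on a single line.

Answer: (D,((H,Z,(L,P,Q)),R,(K,W,B),C));

Derivation:
internal I4 with children ['D', 'I3']
  leaf 'D' → 'D'
  internal I3 with children ['I2', 'R', 'I1', 'C']
    internal I2 with children ['H', 'Z', 'I0']
      leaf 'H' → 'H'
      leaf 'Z' → 'Z'
      internal I0 with children ['L', 'P', 'Q']
        leaf 'L' → 'L'
        leaf 'P' → 'P'
        leaf 'Q' → 'Q'
      → '(L,P,Q)'
    → '(H,Z,(L,P,Q))'
    leaf 'R' → 'R'
    internal I1 with children ['K', 'W', 'B']
      leaf 'K' → 'K'
      leaf 'W' → 'W'
      leaf 'B' → 'B'
    → '(K,W,B)'
    leaf 'C' → 'C'
  → '((H,Z,(L,P,Q)),R,(K,W,B),C)'
→ '(D,((H,Z,(L,P,Q)),R,(K,W,B),C))'
Final: (D,((H,Z,(L,P,Q)),R,(K,W,B),C));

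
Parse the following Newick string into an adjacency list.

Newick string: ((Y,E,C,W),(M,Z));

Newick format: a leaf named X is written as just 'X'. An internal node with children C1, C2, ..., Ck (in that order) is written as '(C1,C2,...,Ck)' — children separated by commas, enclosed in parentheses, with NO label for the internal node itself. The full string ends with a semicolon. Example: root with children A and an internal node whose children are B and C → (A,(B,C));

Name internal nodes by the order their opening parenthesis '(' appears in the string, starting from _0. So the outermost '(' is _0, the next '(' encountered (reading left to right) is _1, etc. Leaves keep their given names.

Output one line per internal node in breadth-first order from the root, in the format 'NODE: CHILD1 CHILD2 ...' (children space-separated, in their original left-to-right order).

Answer: _0: _1 _2
_1: Y E C W
_2: M Z

Derivation:
Input: ((Y,E,C,W),(M,Z));
Scanning left-to-right, naming '(' by encounter order:
  pos 0: '(' -> open internal node _0 (depth 1)
  pos 1: '(' -> open internal node _1 (depth 2)
  pos 9: ')' -> close internal node _1 (now at depth 1)
  pos 11: '(' -> open internal node _2 (depth 2)
  pos 15: ')' -> close internal node _2 (now at depth 1)
  pos 16: ')' -> close internal node _0 (now at depth 0)
Total internal nodes: 3
BFS adjacency from root:
  _0: _1 _2
  _1: Y E C W
  _2: M Z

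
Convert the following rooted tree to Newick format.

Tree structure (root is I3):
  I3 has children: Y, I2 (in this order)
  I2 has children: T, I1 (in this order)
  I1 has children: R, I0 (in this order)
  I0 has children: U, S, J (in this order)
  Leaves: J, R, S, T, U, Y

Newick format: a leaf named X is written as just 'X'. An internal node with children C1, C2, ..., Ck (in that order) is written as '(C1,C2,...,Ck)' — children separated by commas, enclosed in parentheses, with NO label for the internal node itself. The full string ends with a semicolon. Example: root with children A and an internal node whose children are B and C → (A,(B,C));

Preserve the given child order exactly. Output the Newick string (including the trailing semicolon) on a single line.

internal I3 with children ['Y', 'I2']
  leaf 'Y' → 'Y'
  internal I2 with children ['T', 'I1']
    leaf 'T' → 'T'
    internal I1 with children ['R', 'I0']
      leaf 'R' → 'R'
      internal I0 with children ['U', 'S', 'J']
        leaf 'U' → 'U'
        leaf 'S' → 'S'
        leaf 'J' → 'J'
      → '(U,S,J)'
    → '(R,(U,S,J))'
  → '(T,(R,(U,S,J)))'
→ '(Y,(T,(R,(U,S,J))))'
Final: (Y,(T,(R,(U,S,J))));

Answer: (Y,(T,(R,(U,S,J))));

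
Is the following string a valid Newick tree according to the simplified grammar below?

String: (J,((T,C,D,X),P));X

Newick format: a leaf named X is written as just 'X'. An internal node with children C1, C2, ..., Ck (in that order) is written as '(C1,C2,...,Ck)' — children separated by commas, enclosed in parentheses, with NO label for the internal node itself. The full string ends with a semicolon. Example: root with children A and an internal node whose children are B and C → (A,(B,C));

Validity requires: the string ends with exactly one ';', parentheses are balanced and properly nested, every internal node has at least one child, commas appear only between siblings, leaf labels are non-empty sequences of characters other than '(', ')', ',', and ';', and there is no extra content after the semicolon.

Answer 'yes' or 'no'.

Answer: no

Derivation:
Input: (J,((T,C,D,X),P));X
Paren balance: 3 '(' vs 3 ')' OK
Ends with single ';': False
Full parse: FAILS (must end with ;)
Valid: False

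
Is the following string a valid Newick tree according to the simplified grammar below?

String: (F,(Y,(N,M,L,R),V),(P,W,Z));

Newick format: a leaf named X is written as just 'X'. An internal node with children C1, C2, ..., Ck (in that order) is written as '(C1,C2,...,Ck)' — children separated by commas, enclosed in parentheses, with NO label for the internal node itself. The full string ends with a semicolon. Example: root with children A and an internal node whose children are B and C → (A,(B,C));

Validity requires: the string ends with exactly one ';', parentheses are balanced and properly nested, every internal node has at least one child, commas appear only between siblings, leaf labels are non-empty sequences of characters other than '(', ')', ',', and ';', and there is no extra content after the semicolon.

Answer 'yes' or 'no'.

Answer: yes

Derivation:
Input: (F,(Y,(N,M,L,R),V),(P,W,Z));
Paren balance: 4 '(' vs 4 ')' OK
Ends with single ';': True
Full parse: OK
Valid: True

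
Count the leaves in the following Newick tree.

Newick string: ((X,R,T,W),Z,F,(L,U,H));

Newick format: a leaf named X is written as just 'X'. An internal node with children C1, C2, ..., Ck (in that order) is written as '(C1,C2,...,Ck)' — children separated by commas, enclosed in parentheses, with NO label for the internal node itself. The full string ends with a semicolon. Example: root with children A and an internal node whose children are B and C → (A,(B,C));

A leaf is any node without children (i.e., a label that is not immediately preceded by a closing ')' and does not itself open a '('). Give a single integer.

Newick: ((X,R,T,W),Z,F,(L,U,H));
Scan left-to-right; a leaf is any maximal label run not followed by '(':
  pos 2: leaf 'X' → count = 1
  pos 4: leaf 'R' → count = 2
  pos 6: leaf 'T' → count = 3
  pos 8: leaf 'W' → count = 4
  pos 11: leaf 'Z' → count = 5
  pos 13: leaf 'F' → count = 6
  pos 16: leaf 'L' → count = 7
  pos 18: leaf 'U' → count = 8
  pos 20: leaf 'H' → count = 9
Total leaves: 9

Answer: 9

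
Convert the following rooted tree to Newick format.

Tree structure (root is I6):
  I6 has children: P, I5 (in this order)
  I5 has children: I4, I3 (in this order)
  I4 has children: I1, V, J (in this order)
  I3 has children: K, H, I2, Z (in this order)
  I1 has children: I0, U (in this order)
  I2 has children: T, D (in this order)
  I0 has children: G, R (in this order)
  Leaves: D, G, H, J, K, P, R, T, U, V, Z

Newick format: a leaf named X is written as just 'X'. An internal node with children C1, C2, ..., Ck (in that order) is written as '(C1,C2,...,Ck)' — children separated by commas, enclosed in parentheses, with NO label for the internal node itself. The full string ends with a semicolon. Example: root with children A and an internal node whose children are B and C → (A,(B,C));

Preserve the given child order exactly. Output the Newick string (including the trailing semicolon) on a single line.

internal I6 with children ['P', 'I5']
  leaf 'P' → 'P'
  internal I5 with children ['I4', 'I3']
    internal I4 with children ['I1', 'V', 'J']
      internal I1 with children ['I0', 'U']
        internal I0 with children ['G', 'R']
          leaf 'G' → 'G'
          leaf 'R' → 'R'
        → '(G,R)'
        leaf 'U' → 'U'
      → '((G,R),U)'
      leaf 'V' → 'V'
      leaf 'J' → 'J'
    → '(((G,R),U),V,J)'
    internal I3 with children ['K', 'H', 'I2', 'Z']
      leaf 'K' → 'K'
      leaf 'H' → 'H'
      internal I2 with children ['T', 'D']
        leaf 'T' → 'T'
        leaf 'D' → 'D'
      → '(T,D)'
      leaf 'Z' → 'Z'
    → '(K,H,(T,D),Z)'
  → '((((G,R),U),V,J),(K,H,(T,D),Z))'
→ '(P,((((G,R),U),V,J),(K,H,(T,D),Z)))'
Final: (P,((((G,R),U),V,J),(K,H,(T,D),Z)));

Answer: (P,((((G,R),U),V,J),(K,H,(T,D),Z)));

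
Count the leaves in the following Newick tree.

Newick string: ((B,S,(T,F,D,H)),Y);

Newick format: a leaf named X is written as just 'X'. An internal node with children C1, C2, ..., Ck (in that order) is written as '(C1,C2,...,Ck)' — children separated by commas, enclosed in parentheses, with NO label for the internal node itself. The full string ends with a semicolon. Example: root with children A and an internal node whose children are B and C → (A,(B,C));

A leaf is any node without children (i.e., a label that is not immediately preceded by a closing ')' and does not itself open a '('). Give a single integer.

Answer: 7

Derivation:
Newick: ((B,S,(T,F,D,H)),Y);
Scan left-to-right; a leaf is any maximal label run not followed by '(':
  pos 2: leaf 'B' → count = 1
  pos 4: leaf 'S' → count = 2
  pos 7: leaf 'T' → count = 3
  pos 9: leaf 'F' → count = 4
  pos 11: leaf 'D' → count = 5
  pos 13: leaf 'H' → count = 6
  pos 17: leaf 'Y' → count = 7
Total leaves: 7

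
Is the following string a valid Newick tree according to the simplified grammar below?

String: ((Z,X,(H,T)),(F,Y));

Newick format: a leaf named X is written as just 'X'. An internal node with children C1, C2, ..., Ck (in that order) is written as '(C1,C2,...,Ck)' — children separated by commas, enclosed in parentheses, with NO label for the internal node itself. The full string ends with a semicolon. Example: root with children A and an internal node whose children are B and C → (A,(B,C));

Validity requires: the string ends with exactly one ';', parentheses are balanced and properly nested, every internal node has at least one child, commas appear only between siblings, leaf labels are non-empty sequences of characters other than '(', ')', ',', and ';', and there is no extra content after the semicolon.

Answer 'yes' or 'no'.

Answer: yes

Derivation:
Input: ((Z,X,(H,T)),(F,Y));
Paren balance: 4 '(' vs 4 ')' OK
Ends with single ';': True
Full parse: OK
Valid: True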